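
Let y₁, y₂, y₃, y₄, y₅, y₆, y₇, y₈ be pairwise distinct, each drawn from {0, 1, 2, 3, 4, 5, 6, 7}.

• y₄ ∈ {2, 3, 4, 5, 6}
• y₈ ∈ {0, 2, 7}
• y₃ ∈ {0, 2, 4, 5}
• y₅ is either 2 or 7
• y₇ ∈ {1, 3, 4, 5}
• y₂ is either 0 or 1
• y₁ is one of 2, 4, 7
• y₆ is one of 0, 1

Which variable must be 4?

Among the 8 variables, 6 fits only y₄ (and all 8 values in {0, 1, 2, 3, 4, 5, 6, 7} must be used), so y₄ = 6.
The 7 still-open variables together cover exactly {0, 1, 2, 3, 4, 5, 7} — 7 values for 7 variables — and 3 appears only in y₇'s list, so y₇ = 3.
The 6 still-open variables together cover exactly {0, 1, 2, 4, 5, 7} — 6 values for 6 variables — and 5 appears only in y₃'s list, so y₃ = 5.
The 5 still-open variables together cover exactly {0, 1, 2, 4, 7} — 5 values for 5 variables — and 4 appears only in y₁'s list, so y₁ = 4.

y₁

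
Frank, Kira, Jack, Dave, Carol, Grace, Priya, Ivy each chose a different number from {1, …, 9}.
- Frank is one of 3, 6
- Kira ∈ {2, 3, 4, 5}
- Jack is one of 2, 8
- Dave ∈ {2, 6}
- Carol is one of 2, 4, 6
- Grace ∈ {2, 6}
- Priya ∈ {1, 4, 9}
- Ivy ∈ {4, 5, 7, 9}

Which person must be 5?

The 2 variables Dave and Grace are confined to {2, 6}, which locks those values in; drop them from Frank, Kira, Jack, Carol.
Frank has just one choice, so Frank = 3. Strike 3 from Kira.
Jack's domain is down to {8}, so Jack = 8.
Carol must be 4 (only option left). Eliminate 4 elsewhere: Kira, Priya, Ivy.
So 5 goes to Kira.

Kira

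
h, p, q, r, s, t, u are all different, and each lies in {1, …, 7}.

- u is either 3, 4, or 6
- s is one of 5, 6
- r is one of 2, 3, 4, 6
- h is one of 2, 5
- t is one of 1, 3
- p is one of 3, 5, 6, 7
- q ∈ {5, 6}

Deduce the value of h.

2

The 7 variables draw from only 7 values {1, 2, 3, 4, 5, 6, 7}, so each is used; only t can be 1, hence t = 1.
The 6 still-open variables together cover exactly {2, 3, 4, 5, 6, 7} — 6 values for 6 variables — and 7 appears only in p's list, so p = 7.
q and s between them cover only {5, 6} — a naked pair. Remove those values from h, r, u.
So h = 2.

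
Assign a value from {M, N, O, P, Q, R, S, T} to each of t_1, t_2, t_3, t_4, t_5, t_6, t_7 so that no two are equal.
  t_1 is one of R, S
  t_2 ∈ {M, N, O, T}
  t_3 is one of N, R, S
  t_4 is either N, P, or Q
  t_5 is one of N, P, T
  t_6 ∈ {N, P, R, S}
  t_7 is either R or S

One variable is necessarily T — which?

t_5

t_1 and t_7 share exactly the 2 values {R, S}; by pigeonhole those values go to them, so strike R, S from t_3, t_6.
That leaves t_3 = N. So t_2, t_4, t_5, t_6 can't be N.
t_6 has just one choice, so t_6 = P. So t_4, t_5 can't be P.
So T goes to t_5.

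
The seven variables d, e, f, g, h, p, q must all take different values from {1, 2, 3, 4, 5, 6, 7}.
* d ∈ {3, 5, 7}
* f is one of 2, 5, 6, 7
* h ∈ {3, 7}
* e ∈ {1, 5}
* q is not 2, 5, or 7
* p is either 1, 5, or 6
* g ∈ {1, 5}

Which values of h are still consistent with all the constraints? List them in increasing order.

3, 7

The 7 variables together cover exactly {1, 2, 3, 4, 5, 6, 7} — 7 values for 7 variables — and 2 appears only in f's list, so f = 2.
The 6 still-open variables draw from only 6 values {1, 3, 4, 5, 6, 7}, so each is used; only q can be 4, hence q = 4.
The 5 still-open variables draw from only 5 values {1, 3, 5, 6, 7}, so each is used; only p can be 6, hence p = 6.
The 2 variables e and g are confined to {1, 5}, which locks those values in; drop them from d.
No further eliminations apply; h can still be any of 3, 7.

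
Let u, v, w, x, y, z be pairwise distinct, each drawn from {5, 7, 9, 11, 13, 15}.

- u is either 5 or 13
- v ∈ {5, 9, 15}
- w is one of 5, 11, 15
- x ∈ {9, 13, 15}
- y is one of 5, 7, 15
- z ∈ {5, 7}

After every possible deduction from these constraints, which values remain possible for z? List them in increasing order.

5, 7

The 6 variables draw from only 6 values {5, 7, 9, 11, 13, 15}, so each is used; only w can be 11, hence w = 11.
No further eliminations apply; z can still be any of 5, 7.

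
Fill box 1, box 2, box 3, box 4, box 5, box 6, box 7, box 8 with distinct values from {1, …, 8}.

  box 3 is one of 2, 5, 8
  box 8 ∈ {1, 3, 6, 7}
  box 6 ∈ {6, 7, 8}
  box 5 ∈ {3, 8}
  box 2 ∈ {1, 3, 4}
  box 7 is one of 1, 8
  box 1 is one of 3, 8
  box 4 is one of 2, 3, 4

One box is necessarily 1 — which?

The 8 variables draw from only 8 values {1, 2, 3, 4, 5, 6, 7, 8}, so each is used; only box 3 can be 5, hence box 3 = 5.
The 7 still-open variables together cover exactly {1, 2, 3, 4, 6, 7, 8} — 7 values for 7 variables — and 2 appears only in box 4's list, so box 4 = 2.
Among the 6 still-open variables, 4 fits only box 2 (and all 6 values in {1, 3, 4, 6, 7, 8} must be used), so box 2 = 4.
The 2 variables box 1 and box 5 are confined to {3, 8}, which locks those values in; drop them from box 6, box 7, box 8.
So 1 goes to box 7.

box 7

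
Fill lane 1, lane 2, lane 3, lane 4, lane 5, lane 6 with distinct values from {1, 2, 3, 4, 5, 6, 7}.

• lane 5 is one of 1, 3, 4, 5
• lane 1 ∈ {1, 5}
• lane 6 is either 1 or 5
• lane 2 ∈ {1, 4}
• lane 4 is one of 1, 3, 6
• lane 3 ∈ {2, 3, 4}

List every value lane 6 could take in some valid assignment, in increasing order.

1, 5

The 6 variables draw from only 6 values {1, 2, 3, 4, 5, 6}, so each is used; only lane 3 can be 2, hence lane 3 = 2.
The 5 still-open variables together cover exactly {1, 3, 4, 5, 6} — 5 values for 5 variables — and 6 appears only in lane 4's list, so lane 4 = 6.
The 4 still-open variables together cover exactly {1, 3, 4, 5} — 4 values for 4 variables — and 3 appears only in lane 5's list, so lane 5 = 3.
The 3 still-open variables together cover exactly {1, 4, 5} — 3 values for 3 variables — and 4 appears only in lane 2's list, so lane 2 = 4.
No further eliminations apply; lane 6 can still be any of 1, 5.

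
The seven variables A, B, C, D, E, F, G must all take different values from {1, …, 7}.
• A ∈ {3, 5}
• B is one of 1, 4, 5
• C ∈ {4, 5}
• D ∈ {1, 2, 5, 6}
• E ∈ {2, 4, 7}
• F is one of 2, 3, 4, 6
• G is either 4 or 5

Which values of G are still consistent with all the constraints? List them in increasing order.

4, 5

The 7 variables draw from only 7 values {1, 2, 3, 4, 5, 6, 7}, so each is used; only E can be 7, hence E = 7.
C and G share exactly the 2 values {4, 5}; by pigeonhole those values go to them, so strike 4, 5 from A, B, D, F.
A must be 3 (only option left). So F can't be 3.
That leaves B = 1. Eliminate 1 elsewhere: D.
No further eliminations apply; G can still be any of 4, 5.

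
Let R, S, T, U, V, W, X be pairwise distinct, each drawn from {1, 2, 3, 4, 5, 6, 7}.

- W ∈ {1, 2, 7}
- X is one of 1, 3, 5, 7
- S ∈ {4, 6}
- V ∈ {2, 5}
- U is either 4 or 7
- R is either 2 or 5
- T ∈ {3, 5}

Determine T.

Among the 7 variables, 6 fits only S (and all 7 values in {1, 2, 3, 4, 5, 6, 7} must be used), so S = 6.
Among the 6 still-open variables, 4 fits only U (and all 6 values in {1, 2, 3, 4, 5, 7} must be used), so U = 4.
The 2 variables R and V are confined to {2, 5}, which locks those values in; drop them from T, W, X.
So T = 3.

3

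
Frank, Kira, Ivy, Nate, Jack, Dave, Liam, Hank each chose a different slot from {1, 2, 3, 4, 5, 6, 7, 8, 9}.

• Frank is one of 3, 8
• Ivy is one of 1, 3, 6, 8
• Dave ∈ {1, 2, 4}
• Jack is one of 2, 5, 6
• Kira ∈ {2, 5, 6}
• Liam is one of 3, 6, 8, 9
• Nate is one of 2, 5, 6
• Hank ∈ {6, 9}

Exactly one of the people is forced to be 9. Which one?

Hank

The 8 variables together cover exactly {1, 2, 3, 4, 5, 6, 8, 9} — 8 values for 8 variables — and 4 appears only in Dave's list, so Dave = 4.
The 7 still-open variables together cover exactly {1, 2, 3, 5, 6, 8, 9} — 7 values for 7 variables — and 1 appears only in Ivy's list, so Ivy = 1.
Kira, Nate, Jack between them cover only {2, 5, 6} — a naked triple. Remove those values from Liam, Hank.
So 9 goes to Hank.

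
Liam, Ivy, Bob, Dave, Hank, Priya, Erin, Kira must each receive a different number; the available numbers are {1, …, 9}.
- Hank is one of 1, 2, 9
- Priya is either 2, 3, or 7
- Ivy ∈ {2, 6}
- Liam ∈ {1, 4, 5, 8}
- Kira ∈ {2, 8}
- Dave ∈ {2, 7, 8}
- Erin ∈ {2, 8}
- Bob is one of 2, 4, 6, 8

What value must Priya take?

Erin and Kira between them cover only {2, 8} — a naked pair. Remove those values from Liam, Ivy, Bob, Dave, Hank, Priya.
Ivy's domain is down to {6}, so Ivy = 6. Remove 6 from Bob.
Bob must be 4 (only option left). Remove 4 from Liam.
Dave must be 7 (only option left). Eliminate 7 elsewhere: Priya.
So Priya = 3.

3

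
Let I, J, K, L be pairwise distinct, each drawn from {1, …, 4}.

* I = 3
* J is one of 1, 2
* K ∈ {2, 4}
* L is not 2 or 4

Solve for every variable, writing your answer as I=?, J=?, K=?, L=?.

I's domain is down to {3}, so I = 3. So L can't be 3.
L has just one choice, so L = 1. So J can't be 1.
J's domain is down to {2}, so J = 2. So K can't be 2.
K must be 4 (only option left).

I=3, J=2, K=4, L=1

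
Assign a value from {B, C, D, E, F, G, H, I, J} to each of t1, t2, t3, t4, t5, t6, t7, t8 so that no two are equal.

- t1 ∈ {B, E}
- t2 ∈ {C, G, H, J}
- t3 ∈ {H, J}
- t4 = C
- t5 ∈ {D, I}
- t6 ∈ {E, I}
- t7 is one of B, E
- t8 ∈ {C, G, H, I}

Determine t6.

I

t4 has just one choice, so t4 = C. Eliminate C elsewhere: t2, t8.
The 7 still-open variables together cover exactly {B, D, E, G, H, I, J} — 7 values for 7 variables — and D appears only in t5's list, so t5 = D.
The 2 variables t1 and t7 are confined to {B, E}, which locks those values in; drop them from t6.
So t6 = I.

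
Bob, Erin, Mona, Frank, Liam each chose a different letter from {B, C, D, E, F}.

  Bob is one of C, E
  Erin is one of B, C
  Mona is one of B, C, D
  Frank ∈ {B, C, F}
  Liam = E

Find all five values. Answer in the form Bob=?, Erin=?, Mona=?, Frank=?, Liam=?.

Liam must be E (only option left). So Bob can't be E.
Bob must be C (only option left). So Erin, Mona, Frank can't be C.
Erin's domain is down to {B}, so Erin = B. Eliminate B elsewhere: Mona, Frank.
Mona must be D (only option left).
That leaves Frank = F.

Bob=C, Erin=B, Mona=D, Frank=F, Liam=E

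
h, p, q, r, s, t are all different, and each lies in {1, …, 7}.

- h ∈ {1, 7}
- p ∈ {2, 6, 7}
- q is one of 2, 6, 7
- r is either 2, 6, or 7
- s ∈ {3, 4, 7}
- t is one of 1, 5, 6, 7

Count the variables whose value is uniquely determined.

p, q, r share exactly the 3 values {2, 6, 7}; by pigeonhole those values go to them, so strike 2, 6, 7 from h, s, t.
That leaves h = 1. Eliminate 1 elsewhere: t.
t must be 5 (only option left).
Determined: h=1, t=5. The other variables each still have more than one consistent value. That makes 2.

2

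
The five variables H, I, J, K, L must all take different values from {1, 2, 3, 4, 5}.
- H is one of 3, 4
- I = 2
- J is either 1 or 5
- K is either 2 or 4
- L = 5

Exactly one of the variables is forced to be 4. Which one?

I must be 2 (only option left). Eliminate 2 elsewhere: K.
So 4 goes to K.

K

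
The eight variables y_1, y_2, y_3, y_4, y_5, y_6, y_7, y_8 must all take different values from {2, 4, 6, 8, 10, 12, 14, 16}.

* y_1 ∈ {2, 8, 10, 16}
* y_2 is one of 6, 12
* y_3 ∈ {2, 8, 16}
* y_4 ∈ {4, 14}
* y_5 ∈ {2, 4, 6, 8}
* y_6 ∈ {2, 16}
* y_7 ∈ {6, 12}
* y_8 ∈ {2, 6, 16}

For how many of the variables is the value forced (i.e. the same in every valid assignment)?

The 8 variables draw from only 8 values {2, 4, 6, 8, 10, 12, 14, 16}, so each is used; only y_1 can be 10, hence y_1 = 10.
The 7 still-open variables draw from only 7 values {2, 4, 6, 8, 12, 14, 16}, so each is used; only y_4 can be 14, hence y_4 = 14.
Among the 6 still-open variables, 4 fits only y_5 (and all 6 values in {2, 4, 6, 8, 12, 16} must be used), so y_5 = 4.
The 5 still-open variables draw from only 5 values {2, 6, 8, 12, 16}, so each is used; only y_3 can be 8, hence y_3 = 8.
y_2 and y_7 between them cover only {6, 12} — a naked pair. Remove those values from y_8.
Determined: y_1=10, y_3=8, y_4=14, y_5=4. The other variables each still have more than one consistent value. That makes 4.

4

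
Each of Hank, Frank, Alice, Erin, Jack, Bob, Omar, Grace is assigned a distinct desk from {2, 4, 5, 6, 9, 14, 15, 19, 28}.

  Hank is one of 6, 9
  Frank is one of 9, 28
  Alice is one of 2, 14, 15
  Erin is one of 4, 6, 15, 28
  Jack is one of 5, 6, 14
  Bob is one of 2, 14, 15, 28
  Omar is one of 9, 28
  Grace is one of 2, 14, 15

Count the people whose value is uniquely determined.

The 8 variables together cover exactly {2, 4, 5, 6, 9, 14, 15, 28} — 8 values for 8 variables — and 4 appears only in Erin's list, so Erin = 4.
The 7 still-open variables together cover exactly {2, 5, 6, 9, 14, 15, 28} — 7 values for 7 variables — and 5 appears only in Jack's list, so Jack = 5.
The 6 still-open variables together cover exactly {2, 6, 9, 14, 15, 28} — 6 values for 6 variables — and 6 appears only in Hank's list, so Hank = 6.
Frank and Omar share exactly the 2 values {9, 28}; by pigeonhole those values go to them, so strike 9, 28 from Bob.
Determined: Hank=6, Erin=4, Jack=5. The other people each still have more than one consistent value. That makes 3.

3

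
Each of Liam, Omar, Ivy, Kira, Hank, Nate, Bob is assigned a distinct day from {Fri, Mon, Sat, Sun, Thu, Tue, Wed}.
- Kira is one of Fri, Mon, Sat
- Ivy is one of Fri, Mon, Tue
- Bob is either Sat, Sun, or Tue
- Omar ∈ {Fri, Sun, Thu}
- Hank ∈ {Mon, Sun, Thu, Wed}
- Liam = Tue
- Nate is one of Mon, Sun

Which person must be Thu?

Omar

Liam must be Tue (only option left). Remove Tue from Ivy, Bob.
Among the 6 still-open variables, Wed fits only Hank (and all 6 values in {Fri, Mon, Sat, Sun, Thu, Wed} must be used), so Hank = Wed.
The 5 still-open variables draw from only 5 values {Fri, Mon, Sat, Sun, Thu}, so each is used; only Omar can be Thu, hence Omar = Thu.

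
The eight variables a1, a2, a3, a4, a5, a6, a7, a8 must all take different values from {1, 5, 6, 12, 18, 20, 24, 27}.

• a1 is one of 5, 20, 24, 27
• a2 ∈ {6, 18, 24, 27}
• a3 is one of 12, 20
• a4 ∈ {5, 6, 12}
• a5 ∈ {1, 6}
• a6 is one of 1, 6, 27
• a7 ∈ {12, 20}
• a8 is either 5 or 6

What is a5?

The 8 variables together cover exactly {1, 5, 6, 12, 18, 20, 24, 27} — 8 values for 8 variables — and 18 appears only in a2's list, so a2 = 18.
The 7 still-open variables together cover exactly {1, 5, 6, 12, 20, 24, 27} — 7 values for 7 variables — and 24 appears only in a1's list, so a1 = 24.
The 6 still-open variables together cover exactly {1, 5, 6, 12, 20, 27} — 6 values for 6 variables — and 27 appears only in a6's list, so a6 = 27.
Among the 5 still-open variables, 1 fits only a5 (and all 5 values in {1, 5, 6, 12, 20} must be used), so a5 = 1.

1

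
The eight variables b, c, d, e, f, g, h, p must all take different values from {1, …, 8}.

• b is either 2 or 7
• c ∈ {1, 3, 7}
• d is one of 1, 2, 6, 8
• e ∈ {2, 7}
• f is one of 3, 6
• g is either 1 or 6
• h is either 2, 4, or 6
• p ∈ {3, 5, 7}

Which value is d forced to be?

Among the 8 variables, 4 fits only h (and all 8 values in {1, 2, 3, 4, 5, 6, 7, 8} must be used), so h = 4.
The 7 still-open variables together cover exactly {1, 2, 3, 5, 6, 7, 8} — 7 values for 7 variables — and 5 appears only in p's list, so p = 5.
Among the 6 still-open variables, 8 fits only d (and all 6 values in {1, 2, 3, 6, 7, 8} must be used), so d = 8.

8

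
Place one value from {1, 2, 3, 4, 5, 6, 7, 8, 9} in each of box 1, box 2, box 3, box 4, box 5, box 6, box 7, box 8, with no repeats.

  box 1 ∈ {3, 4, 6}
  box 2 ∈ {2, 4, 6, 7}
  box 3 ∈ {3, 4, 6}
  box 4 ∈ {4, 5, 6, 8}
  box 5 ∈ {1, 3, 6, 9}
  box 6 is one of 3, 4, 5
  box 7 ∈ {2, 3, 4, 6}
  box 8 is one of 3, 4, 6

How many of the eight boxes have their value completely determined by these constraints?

box 1, box 3, box 8 between them cover only {3, 4, 6} — a naked triple. Remove those values from box 2, box 4, box 5, box 6, box 7.
box 6's domain is down to {5}, so box 6 = 5. Remove 5 from box 4.
box 7 has just one choice, so box 7 = 2. Eliminate 2 elsewhere: box 2.
box 2 has just one choice, so box 2 = 7.
box 4 must be 8 (only option left).
Determined: box 2=7, box 4=8, box 6=5, box 7=2. The other boxes each still have more than one consistent value. That makes 4.

4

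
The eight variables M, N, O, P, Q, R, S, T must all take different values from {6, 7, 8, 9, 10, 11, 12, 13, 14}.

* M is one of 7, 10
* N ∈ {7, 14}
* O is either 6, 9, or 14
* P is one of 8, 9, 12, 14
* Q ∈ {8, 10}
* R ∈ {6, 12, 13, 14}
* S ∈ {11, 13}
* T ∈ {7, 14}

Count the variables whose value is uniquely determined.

2

N and T share exactly the 2 values {7, 14}; by pigeonhole those values go to them, so strike 7, 14 from M, O, P, R.
M's domain is down to {10}, so M = 10. So Q can't be 10.
Q must be 8 (only option left). Strike 8 from P.
Determined: M=10, Q=8. The other variables each still have more than one consistent value. That makes 2.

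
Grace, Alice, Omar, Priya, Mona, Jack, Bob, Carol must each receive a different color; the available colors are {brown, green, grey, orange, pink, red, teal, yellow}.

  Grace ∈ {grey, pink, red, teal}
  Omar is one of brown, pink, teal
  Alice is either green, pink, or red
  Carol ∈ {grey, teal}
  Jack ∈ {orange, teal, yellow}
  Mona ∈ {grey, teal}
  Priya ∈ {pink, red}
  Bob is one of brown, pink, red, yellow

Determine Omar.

brown

The 8 variables draw from only 8 values {brown, green, grey, orange, pink, red, teal, yellow}, so each is used; only Alice can be green, hence Alice = green.
The 7 still-open variables together cover exactly {brown, grey, orange, pink, red, teal, yellow} — 7 values for 7 variables — and orange appears only in Jack's list, so Jack = orange.
Among the 6 still-open variables, yellow fits only Bob (and all 6 values in {brown, grey, pink, red, teal, yellow} must be used), so Bob = yellow.
Among the 5 still-open variables, brown fits only Omar (and all 5 values in {brown, grey, pink, red, teal} must be used), so Omar = brown.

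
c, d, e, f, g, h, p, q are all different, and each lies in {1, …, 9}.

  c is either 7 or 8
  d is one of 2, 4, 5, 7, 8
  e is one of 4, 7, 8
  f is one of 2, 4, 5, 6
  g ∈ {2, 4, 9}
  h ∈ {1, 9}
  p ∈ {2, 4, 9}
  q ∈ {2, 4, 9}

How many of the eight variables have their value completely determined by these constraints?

3

The 8 variables together cover exactly {1, 2, 4, 5, 6, 7, 8, 9} — 8 values for 8 variables — and 1 appears only in h's list, so h = 1.
Among the 7 still-open variables, 6 fits only f (and all 7 values in {2, 4, 5, 6, 7, 8, 9} must be used), so f = 6.
The 6 still-open variables together cover exactly {2, 4, 5, 7, 8, 9} — 6 values for 6 variables — and 5 appears only in d's list, so d = 5.
g, p, q share exactly the 3 values {2, 4, 9}; by pigeonhole those values go to them, so strike 2, 4, 9 from e.
Determined: d=5, f=6, h=1. The other variables each still have more than one consistent value. That makes 3.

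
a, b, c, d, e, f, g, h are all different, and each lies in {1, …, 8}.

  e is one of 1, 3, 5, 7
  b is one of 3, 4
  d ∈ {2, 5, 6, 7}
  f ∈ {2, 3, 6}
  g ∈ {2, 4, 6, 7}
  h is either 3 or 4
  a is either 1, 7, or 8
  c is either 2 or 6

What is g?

The 8 variables draw from only 8 values {1, 2, 3, 4, 5, 6, 7, 8}, so each is used; only a can be 8, hence a = 8.
The 7 still-open variables together cover exactly {1, 2, 3, 4, 5, 6, 7} — 7 values for 7 variables — and 1 appears only in e's list, so e = 1.
The 6 still-open variables draw from only 6 values {2, 3, 4, 5, 6, 7}, so each is used; only d can be 5, hence d = 5.
The 5 still-open variables draw from only 5 values {2, 3, 4, 6, 7}, so each is used; only g can be 7, hence g = 7.

7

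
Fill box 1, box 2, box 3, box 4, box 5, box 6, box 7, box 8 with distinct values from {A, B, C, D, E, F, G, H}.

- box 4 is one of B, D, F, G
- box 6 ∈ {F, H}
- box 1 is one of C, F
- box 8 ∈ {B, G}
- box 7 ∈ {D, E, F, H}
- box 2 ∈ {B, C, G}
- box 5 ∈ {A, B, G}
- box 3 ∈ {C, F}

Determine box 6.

The 8 variables together cover exactly {A, B, C, D, E, F, G, H} — 8 values for 8 variables — and A appears only in box 5's list, so box 5 = A.
The 7 still-open variables draw from only 7 values {B, C, D, E, F, G, H}, so each is used; only box 7 can be E, hence box 7 = E.
The 6 still-open variables draw from only 6 values {B, C, D, F, G, H}, so each is used; only box 4 can be D, hence box 4 = D.
The 5 still-open variables draw from only 5 values {B, C, F, G, H}, so each is used; only box 6 can be H, hence box 6 = H.

H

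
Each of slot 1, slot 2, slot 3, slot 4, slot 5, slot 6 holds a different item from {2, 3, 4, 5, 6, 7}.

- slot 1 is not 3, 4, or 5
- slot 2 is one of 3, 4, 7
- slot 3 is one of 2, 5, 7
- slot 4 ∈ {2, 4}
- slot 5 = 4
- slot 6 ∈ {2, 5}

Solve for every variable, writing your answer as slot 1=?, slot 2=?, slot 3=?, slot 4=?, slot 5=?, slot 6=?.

slot 1=6, slot 2=3, slot 3=7, slot 4=2, slot 5=4, slot 6=5

slot 5 must be 4 (only option left). Strike 4 from slot 2, slot 4.
slot 4's domain is down to {2}, so slot 4 = 2. So slot 1, slot 3, slot 6 can't be 2.
slot 6 has just one choice, so slot 6 = 5. Remove 5 from slot 3.
slot 3 has just one choice, so slot 3 = 7. Remove 7 from slot 1, slot 2.
slot 1 has just one choice, so slot 1 = 6.
slot 2's domain is down to {3}, so slot 2 = 3.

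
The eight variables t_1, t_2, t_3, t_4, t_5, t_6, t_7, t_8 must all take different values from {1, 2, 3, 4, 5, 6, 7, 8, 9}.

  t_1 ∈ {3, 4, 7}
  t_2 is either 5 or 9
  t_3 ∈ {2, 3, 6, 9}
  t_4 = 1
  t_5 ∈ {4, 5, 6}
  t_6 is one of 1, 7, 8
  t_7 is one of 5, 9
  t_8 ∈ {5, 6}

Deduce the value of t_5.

4

t_4 has just one choice, so t_4 = 1. So t_6 can't be 1.
t_2 and t_7 share exactly the 2 values {5, 9}; by pigeonhole those values go to them, so strike 5, 9 from t_3, t_5, t_8.
t_8 must be 6 (only option left). So t_3, t_5 can't be 6.
So t_5 = 4.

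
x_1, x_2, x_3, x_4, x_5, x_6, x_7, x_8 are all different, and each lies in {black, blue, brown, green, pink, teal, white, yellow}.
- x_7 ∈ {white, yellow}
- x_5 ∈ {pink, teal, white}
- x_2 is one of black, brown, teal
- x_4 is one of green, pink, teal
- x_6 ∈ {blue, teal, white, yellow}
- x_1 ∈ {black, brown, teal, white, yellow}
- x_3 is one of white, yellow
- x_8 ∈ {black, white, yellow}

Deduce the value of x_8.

The 8 variables together cover exactly {black, blue, brown, green, pink, teal, white, yellow} — 8 values for 8 variables — and blue appears only in x_6's list, so x_6 = blue.
The 7 still-open variables together cover exactly {black, brown, green, pink, teal, white, yellow} — 7 values for 7 variables — and green appears only in x_4's list, so x_4 = green.
Among the 6 still-open variables, pink fits only x_5 (and all 6 values in {black, brown, pink, teal, white, yellow} must be used), so x_5 = pink.
The 2 variables x_3 and x_7 are confined to {white, yellow}, which locks those values in; drop them from x_1, x_8.
So x_8 = black.

black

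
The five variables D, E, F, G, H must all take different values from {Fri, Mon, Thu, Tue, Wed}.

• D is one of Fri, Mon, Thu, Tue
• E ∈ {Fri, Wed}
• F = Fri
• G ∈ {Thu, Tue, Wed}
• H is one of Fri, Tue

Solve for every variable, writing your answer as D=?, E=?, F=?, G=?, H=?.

D=Mon, E=Wed, F=Fri, G=Thu, H=Tue

F has just one choice, so F = Fri. Strike Fri from D, E, H.
H has just one choice, so H = Tue. Eliminate Tue elsewhere: D, G.
E has just one choice, so E = Wed. So G can't be Wed.
G has just one choice, so G = Thu. Remove Thu from D.
That leaves D = Mon.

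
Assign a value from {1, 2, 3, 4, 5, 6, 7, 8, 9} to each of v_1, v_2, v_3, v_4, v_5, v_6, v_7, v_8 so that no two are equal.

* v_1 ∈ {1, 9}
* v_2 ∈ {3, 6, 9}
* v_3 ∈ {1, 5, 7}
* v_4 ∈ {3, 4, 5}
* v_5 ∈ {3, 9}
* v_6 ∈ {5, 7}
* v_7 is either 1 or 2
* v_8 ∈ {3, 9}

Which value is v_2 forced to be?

The 8 variables together cover exactly {1, 2, 3, 4, 5, 6, 7, 9} — 8 values for 8 variables — and 2 appears only in v_7's list, so v_7 = 2.
Among the 7 still-open variables, 4 fits only v_4 (and all 7 values in {1, 3, 4, 5, 6, 7, 9} must be used), so v_4 = 4.
Among the 6 still-open variables, 6 fits only v_2 (and all 6 values in {1, 3, 5, 6, 7, 9} must be used), so v_2 = 6.

6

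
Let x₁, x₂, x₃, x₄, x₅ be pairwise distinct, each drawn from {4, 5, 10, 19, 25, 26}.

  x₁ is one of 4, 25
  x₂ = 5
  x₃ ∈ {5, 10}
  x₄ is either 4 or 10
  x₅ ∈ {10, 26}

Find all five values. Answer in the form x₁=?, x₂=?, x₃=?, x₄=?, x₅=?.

x₂ has just one choice, so x₂ = 5. Remove 5 from x₃.
x₃ has just one choice, so x₃ = 10. Remove 10 from x₄, x₅.
That leaves x₄ = 4. So x₁ can't be 4.
x₅ has just one choice, so x₅ = 26.
x₁ must be 25 (only option left).

x₁=25, x₂=5, x₃=10, x₄=4, x₅=26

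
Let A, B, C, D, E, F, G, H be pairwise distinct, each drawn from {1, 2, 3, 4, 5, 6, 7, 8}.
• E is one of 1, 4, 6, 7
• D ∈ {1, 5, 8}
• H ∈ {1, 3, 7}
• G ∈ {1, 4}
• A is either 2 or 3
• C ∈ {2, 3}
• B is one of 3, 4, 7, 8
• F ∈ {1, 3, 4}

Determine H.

7

The 8 variables together cover exactly {1, 2, 3, 4, 5, 6, 7, 8} — 8 values for 8 variables — and 5 appears only in D's list, so D = 5.
The 7 still-open variables together cover exactly {1, 2, 3, 4, 6, 7, 8} — 7 values for 7 variables — and 6 appears only in E's list, so E = 6.
The 6 still-open variables together cover exactly {1, 2, 3, 4, 7, 8} — 6 values for 6 variables — and 8 appears only in B's list, so B = 8.
Among the 5 still-open variables, 7 fits only H (and all 5 values in {1, 2, 3, 4, 7} must be used), so H = 7.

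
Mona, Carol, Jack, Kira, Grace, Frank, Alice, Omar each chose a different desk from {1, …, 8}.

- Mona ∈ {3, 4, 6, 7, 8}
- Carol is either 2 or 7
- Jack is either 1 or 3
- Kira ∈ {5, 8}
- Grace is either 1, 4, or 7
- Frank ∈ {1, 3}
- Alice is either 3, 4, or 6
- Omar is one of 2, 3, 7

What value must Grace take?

4

The 8 variables draw from only 8 values {1, 2, 3, 4, 5, 6, 7, 8}, so each is used; only Kira can be 5, hence Kira = 5.
Among the 7 still-open variables, 8 fits only Mona (and all 7 values in {1, 2, 3, 4, 6, 7, 8} must be used), so Mona = 8.
The 6 still-open variables together cover exactly {1, 2, 3, 4, 6, 7} — 6 values for 6 variables — and 6 appears only in Alice's list, so Alice = 6.
The 5 still-open variables together cover exactly {1, 2, 3, 4, 7} — 5 values for 5 variables — and 4 appears only in Grace's list, so Grace = 4.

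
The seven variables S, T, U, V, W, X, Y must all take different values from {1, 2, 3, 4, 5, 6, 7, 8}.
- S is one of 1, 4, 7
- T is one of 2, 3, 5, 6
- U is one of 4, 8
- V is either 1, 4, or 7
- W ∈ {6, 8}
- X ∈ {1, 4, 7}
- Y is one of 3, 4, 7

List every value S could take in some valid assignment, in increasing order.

1, 4, 7

The 3 variables S, V, X are confined to {1, 4, 7}, which locks those values in; drop them from U, Y.
U must be 8 (only option left). Eliminate 8 elsewhere: W.
W has just one choice, so W = 6. Strike 6 from T.
Y must be 3 (only option left). So T can't be 3.
No further eliminations apply; S can still be any of 1, 4, 7.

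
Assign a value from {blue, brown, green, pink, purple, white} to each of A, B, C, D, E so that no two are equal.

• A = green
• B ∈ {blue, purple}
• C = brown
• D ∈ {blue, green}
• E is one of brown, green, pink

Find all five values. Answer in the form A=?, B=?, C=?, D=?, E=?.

A has just one choice, so A = green. So D, E can't be green.
C must be brown (only option left). Eliminate brown elsewhere: E.
D must be blue (only option left). Remove blue from B.
E must be pink (only option left).
B must be purple (only option left).

A=green, B=purple, C=brown, D=blue, E=pink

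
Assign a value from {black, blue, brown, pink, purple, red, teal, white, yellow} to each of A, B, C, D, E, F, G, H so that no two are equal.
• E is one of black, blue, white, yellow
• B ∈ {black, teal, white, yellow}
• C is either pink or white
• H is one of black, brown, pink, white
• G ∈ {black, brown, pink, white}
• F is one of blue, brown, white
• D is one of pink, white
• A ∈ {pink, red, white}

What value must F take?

blue

Among the 8 variables, red fits only A (and all 8 values in {black, blue, brown, pink, red, teal, white, yellow} must be used), so A = red.
Among the 7 still-open variables, teal fits only B (and all 7 values in {black, blue, brown, pink, teal, white, yellow} must be used), so B = teal.
The 6 still-open variables together cover exactly {black, blue, brown, pink, white, yellow} — 6 values for 6 variables — and yellow appears only in E's list, so E = yellow.
Among the 5 still-open variables, blue fits only F (and all 5 values in {black, blue, brown, pink, white} must be used), so F = blue.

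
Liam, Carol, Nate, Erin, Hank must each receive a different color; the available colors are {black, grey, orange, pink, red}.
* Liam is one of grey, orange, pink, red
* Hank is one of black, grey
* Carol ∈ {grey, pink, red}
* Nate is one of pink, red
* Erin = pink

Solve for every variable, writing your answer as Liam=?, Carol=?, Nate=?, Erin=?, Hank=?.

Erin must be pink (only option left). Eliminate pink elsewhere: Liam, Carol, Nate.
Nate has just one choice, so Nate = red. Strike red from Liam, Carol.
Carol's domain is down to {grey}, so Carol = grey. Strike grey from Liam, Hank.
Hank has just one choice, so Hank = black.
Liam has just one choice, so Liam = orange.

Liam=orange, Carol=grey, Nate=red, Erin=pink, Hank=black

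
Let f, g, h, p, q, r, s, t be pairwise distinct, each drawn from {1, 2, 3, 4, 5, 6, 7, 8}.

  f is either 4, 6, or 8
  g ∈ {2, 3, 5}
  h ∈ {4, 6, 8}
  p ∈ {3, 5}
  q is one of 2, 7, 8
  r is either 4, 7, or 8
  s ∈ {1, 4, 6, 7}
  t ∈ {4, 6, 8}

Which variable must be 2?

The 8 variables together cover exactly {1, 2, 3, 4, 5, 6, 7, 8} — 8 values for 8 variables — and 1 appears only in s's list, so s = 1.
f, h, t share exactly the 3 values {4, 6, 8}; by pigeonhole those values go to them, so strike 4, 6, 8 from q, r.
r's domain is down to {7}, so r = 7. Eliminate 7 elsewhere: q.
So 2 goes to q.

q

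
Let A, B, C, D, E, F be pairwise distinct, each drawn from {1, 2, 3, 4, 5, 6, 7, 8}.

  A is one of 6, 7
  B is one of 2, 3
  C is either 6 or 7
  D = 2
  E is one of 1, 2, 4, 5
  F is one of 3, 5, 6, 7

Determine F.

5

D's domain is down to {2}, so D = 2. Remove 2 from B, E.
That leaves B = 3. So F can't be 3.
A and C between them cover only {6, 7} — a naked pair. Remove those values from F.
So F = 5.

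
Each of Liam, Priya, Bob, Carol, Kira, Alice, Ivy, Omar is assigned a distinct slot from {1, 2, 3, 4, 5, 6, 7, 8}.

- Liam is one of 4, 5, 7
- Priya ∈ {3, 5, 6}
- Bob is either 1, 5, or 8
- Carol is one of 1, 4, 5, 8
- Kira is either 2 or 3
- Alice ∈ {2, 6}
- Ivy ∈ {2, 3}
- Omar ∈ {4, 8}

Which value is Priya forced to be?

5

The 8 variables together cover exactly {1, 2, 3, 4, 5, 6, 7, 8} — 8 values for 8 variables — and 7 appears only in Liam's list, so Liam = 7.
The 2 variables Kira and Ivy are confined to {2, 3}, which locks those values in; drop them from Priya, Alice.
Alice's domain is down to {6}, so Alice = 6. So Priya can't be 6.
So Priya = 5.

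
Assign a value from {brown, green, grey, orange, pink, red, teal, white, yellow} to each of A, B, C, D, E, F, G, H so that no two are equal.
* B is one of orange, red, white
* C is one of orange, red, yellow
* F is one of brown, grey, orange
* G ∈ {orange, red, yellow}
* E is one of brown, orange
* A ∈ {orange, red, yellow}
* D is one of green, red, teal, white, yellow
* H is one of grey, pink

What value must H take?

A, C, G between them cover only {orange, red, yellow} — a naked triple. Remove those values from B, D, E, F.
B has just one choice, so B = white. So D can't be white.
E must be brown (only option left). Remove brown from F.
F's domain is down to {grey}, so F = grey. Eliminate grey elsewhere: H.
So H = pink.

pink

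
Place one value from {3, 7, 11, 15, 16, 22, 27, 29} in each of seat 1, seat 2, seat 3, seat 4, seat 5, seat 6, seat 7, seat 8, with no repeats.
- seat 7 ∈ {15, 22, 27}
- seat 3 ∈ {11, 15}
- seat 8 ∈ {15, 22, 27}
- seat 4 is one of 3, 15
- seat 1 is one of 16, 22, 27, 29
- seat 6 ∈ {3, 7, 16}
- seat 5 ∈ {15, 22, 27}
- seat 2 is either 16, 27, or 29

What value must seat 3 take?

11

The 8 variables draw from only 8 values {3, 7, 11, 15, 16, 22, 27, 29}, so each is used; only seat 6 can be 7, hence seat 6 = 7.
Among the 7 still-open variables, 3 fits only seat 4 (and all 7 values in {3, 11, 15, 16, 22, 27, 29} must be used), so seat 4 = 3.
Among the 6 still-open variables, 11 fits only seat 3 (and all 6 values in {11, 15, 16, 22, 27, 29} must be used), so seat 3 = 11.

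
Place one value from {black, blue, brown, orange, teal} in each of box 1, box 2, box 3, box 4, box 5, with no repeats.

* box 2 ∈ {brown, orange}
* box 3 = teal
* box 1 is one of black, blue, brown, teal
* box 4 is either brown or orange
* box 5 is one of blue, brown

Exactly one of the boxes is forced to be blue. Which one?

box 5

box 3 has just one choice, so box 3 = teal. Strike teal from box 1.
Among the 4 still-open variables, black fits only box 1 (and all 4 values in {black, blue, brown, orange} must be used), so box 1 = black.
The 3 still-open variables together cover exactly {blue, brown, orange} — 3 values for 3 variables — and blue appears only in box 5's list, so box 5 = blue.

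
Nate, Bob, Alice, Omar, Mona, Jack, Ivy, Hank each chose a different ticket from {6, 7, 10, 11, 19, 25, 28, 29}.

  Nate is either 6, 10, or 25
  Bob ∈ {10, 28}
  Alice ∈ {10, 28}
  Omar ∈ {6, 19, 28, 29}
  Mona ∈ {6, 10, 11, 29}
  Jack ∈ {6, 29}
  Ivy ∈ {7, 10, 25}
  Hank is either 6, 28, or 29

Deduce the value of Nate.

25

Among the 8 variables, 7 fits only Ivy (and all 8 values in {6, 7, 10, 11, 19, 25, 28, 29} must be used), so Ivy = 7.
The 7 still-open variables together cover exactly {6, 10, 11, 19, 25, 28, 29} — 7 values for 7 variables — and 11 appears only in Mona's list, so Mona = 11.
The 6 still-open variables together cover exactly {6, 10, 19, 25, 28, 29} — 6 values for 6 variables — and 19 appears only in Omar's list, so Omar = 19.
The 5 still-open variables together cover exactly {6, 10, 25, 28, 29} — 5 values for 5 variables — and 25 appears only in Nate's list, so Nate = 25.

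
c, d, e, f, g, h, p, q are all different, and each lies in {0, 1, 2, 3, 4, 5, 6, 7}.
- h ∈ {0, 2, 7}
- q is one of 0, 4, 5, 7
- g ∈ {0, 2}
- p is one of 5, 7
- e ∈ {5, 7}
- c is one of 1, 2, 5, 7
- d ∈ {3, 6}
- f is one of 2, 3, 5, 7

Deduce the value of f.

The 8 variables together cover exactly {0, 1, 2, 3, 4, 5, 6, 7} — 8 values for 8 variables — and 1 appears only in c's list, so c = 1.
Among the 7 still-open variables, 4 fits only q (and all 7 values in {0, 2, 3, 4, 5, 6, 7} must be used), so q = 4.
Among the 6 still-open variables, 6 fits only d (and all 6 values in {0, 2, 3, 5, 6, 7} must be used), so d = 6.
The 5 still-open variables draw from only 5 values {0, 2, 3, 5, 7}, so each is used; only f can be 3, hence f = 3.

3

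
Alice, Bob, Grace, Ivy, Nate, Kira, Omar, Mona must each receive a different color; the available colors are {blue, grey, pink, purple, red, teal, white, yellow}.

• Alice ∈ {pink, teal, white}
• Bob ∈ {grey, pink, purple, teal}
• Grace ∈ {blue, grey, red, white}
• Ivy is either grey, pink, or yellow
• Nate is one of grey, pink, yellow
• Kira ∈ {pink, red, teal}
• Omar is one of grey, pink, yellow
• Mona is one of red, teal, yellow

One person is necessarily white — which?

Alice

The 8 variables draw from only 8 values {blue, grey, pink, purple, red, teal, white, yellow}, so each is used; only Grace can be blue, hence Grace = blue.
The 7 still-open variables together cover exactly {grey, pink, purple, red, teal, white, yellow} — 7 values for 7 variables — and purple appears only in Bob's list, so Bob = purple.
The 6 still-open variables together cover exactly {grey, pink, red, teal, white, yellow} — 6 values for 6 variables — and white appears only in Alice's list, so Alice = white.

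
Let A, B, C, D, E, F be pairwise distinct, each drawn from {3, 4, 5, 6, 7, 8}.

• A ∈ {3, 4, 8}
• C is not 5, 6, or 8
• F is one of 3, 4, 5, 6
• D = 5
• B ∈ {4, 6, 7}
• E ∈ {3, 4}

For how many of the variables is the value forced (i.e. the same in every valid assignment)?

D's domain is down to {5}, so D = 5. Remove 5 from F.
The 5 still-open variables draw from only 5 values {3, 4, 6, 7, 8}, so each is used; only A can be 8, hence A = 8.
Determined: A=8, D=5. The other variables each still have more than one consistent value. That makes 2.

2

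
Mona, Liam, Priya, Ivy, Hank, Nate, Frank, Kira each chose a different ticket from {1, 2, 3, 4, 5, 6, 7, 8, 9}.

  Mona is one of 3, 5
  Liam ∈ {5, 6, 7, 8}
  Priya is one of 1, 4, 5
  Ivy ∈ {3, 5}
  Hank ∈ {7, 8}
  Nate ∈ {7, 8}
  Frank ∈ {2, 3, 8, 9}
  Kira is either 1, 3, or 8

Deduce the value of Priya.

Mona and Ivy between them cover only {3, 5} — a naked pair. Remove those values from Liam, Priya, Frank, Kira.
Hank and Nate between them cover only {7, 8} — a naked pair. Remove those values from Liam, Frank, Kira.
That leaves Liam = 6.
Kira has just one choice, so Kira = 1. So Priya can't be 1.
So Priya = 4.

4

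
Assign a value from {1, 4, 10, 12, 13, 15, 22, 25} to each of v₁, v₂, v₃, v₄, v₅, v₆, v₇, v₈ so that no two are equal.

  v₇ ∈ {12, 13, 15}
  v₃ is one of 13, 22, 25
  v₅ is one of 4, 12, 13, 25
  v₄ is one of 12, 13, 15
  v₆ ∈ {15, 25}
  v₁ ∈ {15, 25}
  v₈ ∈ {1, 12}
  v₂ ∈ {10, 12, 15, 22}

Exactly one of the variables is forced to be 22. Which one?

v₃

Among the 8 variables, 1 fits only v₈ (and all 8 values in {1, 4, 10, 12, 13, 15, 22, 25} must be used), so v₈ = 1.
The 7 still-open variables draw from only 7 values {4, 10, 12, 13, 15, 22, 25}, so each is used; only v₅ can be 4, hence v₅ = 4.
Among the 6 still-open variables, 10 fits only v₂ (and all 6 values in {10, 12, 13, 15, 22, 25} must be used), so v₂ = 10.
The 5 still-open variables draw from only 5 values {12, 13, 15, 22, 25}, so each is used; only v₃ can be 22, hence v₃ = 22.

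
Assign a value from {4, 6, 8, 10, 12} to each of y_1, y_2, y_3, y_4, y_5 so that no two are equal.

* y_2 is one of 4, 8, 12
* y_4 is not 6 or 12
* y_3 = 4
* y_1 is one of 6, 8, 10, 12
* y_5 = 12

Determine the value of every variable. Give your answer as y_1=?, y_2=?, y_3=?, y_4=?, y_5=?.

y_1=6, y_2=8, y_3=4, y_4=10, y_5=12

y_3 has just one choice, so y_3 = 4. Eliminate 4 elsewhere: y_2, y_4.
y_5 has just one choice, so y_5 = 12. Eliminate 12 elsewhere: y_1, y_2.
y_2 must be 8 (only option left). Eliminate 8 elsewhere: y_1, y_4.
y_4's domain is down to {10}, so y_4 = 10. Remove 10 from y_1.
y_1 has just one choice, so y_1 = 6.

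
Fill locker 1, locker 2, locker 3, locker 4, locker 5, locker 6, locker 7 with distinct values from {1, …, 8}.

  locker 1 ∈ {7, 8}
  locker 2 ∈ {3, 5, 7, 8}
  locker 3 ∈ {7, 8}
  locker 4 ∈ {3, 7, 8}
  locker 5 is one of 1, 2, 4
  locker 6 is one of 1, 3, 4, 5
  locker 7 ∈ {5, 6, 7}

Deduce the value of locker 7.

6

The 2 variables locker 1 and locker 3 are confined to {7, 8}, which locks those values in; drop them from locker 2, locker 4, locker 7.
locker 4's domain is down to {3}, so locker 4 = 3. Remove 3 from locker 2, locker 6.
locker 2's domain is down to {5}, so locker 2 = 5. Remove 5 from locker 6, locker 7.
So locker 7 = 6.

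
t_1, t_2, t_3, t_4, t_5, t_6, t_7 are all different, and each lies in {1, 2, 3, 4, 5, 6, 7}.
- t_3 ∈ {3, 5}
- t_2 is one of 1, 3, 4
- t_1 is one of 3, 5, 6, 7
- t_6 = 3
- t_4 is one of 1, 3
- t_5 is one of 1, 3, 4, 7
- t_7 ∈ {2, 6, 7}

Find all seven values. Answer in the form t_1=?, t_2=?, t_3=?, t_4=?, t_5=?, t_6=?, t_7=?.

t_1=6, t_2=4, t_3=5, t_4=1, t_5=7, t_6=3, t_7=2

t_6's domain is down to {3}, so t_6 = 3. Strike 3 from t_1, t_2, t_3, t_4, t_5.
t_3 must be 5 (only option left). Eliminate 5 elsewhere: t_1.
t_4 has just one choice, so t_4 = 1. Remove 1 from t_2, t_5.
t_2's domain is down to {4}, so t_2 = 4. Eliminate 4 elsewhere: t_5.
That leaves t_5 = 7. Strike 7 from t_1, t_7.
t_1 has just one choice, so t_1 = 6. Eliminate 6 elsewhere: t_7.
t_7 must be 2 (only option left).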